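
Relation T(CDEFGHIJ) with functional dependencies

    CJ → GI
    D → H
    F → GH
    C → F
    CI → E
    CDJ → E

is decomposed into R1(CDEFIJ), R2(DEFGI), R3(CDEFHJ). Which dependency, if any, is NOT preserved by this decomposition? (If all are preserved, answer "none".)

CJ → GI: restricted closure across fragments reaches GI.
D → H lies within R3.
F → GH: restricted closure across fragments reaches GH.
C → F lies within R1.
CI → E lies within R1.
CDJ → E lies within R1.
Every dependency is enforceable on the fragments, so the decomposition is dependency-preserving.

none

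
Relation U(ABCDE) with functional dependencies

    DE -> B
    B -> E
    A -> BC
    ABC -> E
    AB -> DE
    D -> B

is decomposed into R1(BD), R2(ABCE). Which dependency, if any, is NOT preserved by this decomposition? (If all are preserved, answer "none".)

AB -> DE

Check AB → DE: no single fragment contains all of {ABDE}, and the restricted closure of {AB} across the fragments never reaches {DE}.
DE → B is preserved.
B → E is preserved.
A → BC is preserved.
ABC → E is preserved.
D → B is preserved.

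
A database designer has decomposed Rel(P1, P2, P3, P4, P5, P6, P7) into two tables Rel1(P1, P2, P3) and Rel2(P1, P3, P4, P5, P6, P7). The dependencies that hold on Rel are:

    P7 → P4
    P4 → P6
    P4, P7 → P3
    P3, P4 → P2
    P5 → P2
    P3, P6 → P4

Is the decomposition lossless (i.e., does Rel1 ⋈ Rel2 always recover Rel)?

Common attributes: Rel1 ∩ Rel2 = {P1, P3}.
No dependency enlarges {P1, P3}, so (P1, P3)⁺ = {P1, P3}.
The closure contains neither all of Rel1 = {P1, P2, P3} nor all of Rel2 = {P1, P3, P4, P5, P6, P7}, so the common attributes are not a superkey of either fragment. The join is lossy.

No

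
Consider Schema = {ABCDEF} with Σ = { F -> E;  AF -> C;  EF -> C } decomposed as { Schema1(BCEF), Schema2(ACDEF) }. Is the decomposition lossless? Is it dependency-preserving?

Lossless test: (CEF)⁺ = {CEF}, which is a superkey of neither fragment — lossy.
Dependency preservation: every FD's attributes lie within a single fragment, so each can be enforced locally — preserved.

lossy but dependency-preserving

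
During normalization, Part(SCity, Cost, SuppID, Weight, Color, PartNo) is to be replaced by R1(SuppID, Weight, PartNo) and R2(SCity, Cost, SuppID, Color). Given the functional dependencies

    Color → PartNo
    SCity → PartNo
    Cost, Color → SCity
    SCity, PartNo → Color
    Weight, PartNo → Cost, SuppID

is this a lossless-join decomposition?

No

Common attributes: R1 ∩ R2 = {SuppID}.
No dependency enlarges {SuppID}, so (SuppID)⁺ = {SuppID}.
The closure contains neither all of R1 = {SuppID, Weight, PartNo} nor all of R2 = {SCity, Cost, SuppID, Color}, so the common attributes are not a superkey of either fragment. The join is lossy.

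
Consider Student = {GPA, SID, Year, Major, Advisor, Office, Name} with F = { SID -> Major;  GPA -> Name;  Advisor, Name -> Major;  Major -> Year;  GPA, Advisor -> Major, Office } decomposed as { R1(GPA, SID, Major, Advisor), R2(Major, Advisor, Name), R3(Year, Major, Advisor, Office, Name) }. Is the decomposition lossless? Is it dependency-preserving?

lossy and not dependency-preserving

Lossless test (chase): Rows 1 and 2 agree on Major; apply Major→Year and equate their Year entries. Rows 1 and 3 agree on Major; apply Major→Year and equate their Year entries. No row becomes fully distinguished — the join is lossy.
Dependency preservation: the restricted closure of {GPA} across the fragments never reaches {Name}, so GPA → Name cannot be enforced without a join — not preserved.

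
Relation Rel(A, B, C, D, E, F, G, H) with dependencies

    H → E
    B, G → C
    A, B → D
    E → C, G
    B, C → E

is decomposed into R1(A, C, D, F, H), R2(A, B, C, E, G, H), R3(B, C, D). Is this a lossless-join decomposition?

No

Chase test. Columns are A, B, C, D, E, F, G, H; row i has aⱼ where attribute j ∈ Ri, else bᵢⱼ.
Initial tableau (one row per fragment):
  row 1: a1 b12 a3 a4 b15 a6 b17 a8
  row 2: a1 a2 a3 b24 a5 b26 a7 a8
  row 3: b31 a2 a3 a4 b35 b36 b37 b38
Rows 1 and 2 agree on H; apply H→E and equate their E entries.
Rows 1 and 2 agree on E; apply E→C, G and equate their C, G entries.
Rows 2 and 3 agree on B, C; apply B, C→E and equate their E entries.
Rows 1 and 3 agree on E; apply E→C, G and equate their C, G entries.
No row becomes fully distinguished — the join is lossy.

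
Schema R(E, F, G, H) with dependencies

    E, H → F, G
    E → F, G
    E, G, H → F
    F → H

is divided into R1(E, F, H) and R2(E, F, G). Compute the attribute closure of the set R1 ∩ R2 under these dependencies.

E, F, G, H

R1 ∩ R2 = {E, F}.
E → F, G applies, adding G
F → H applies, adding H
Closure: {E, F, G, H}.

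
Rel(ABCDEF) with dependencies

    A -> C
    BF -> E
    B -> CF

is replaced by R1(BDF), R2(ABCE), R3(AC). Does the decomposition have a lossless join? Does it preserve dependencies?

Lossless test (chase): Rows 1 and 2 agree on B; apply B→CF and equate their CF entries. Rows 1 and 2 agree on BF; apply BF→E and equate their E entries. No row becomes fully distinguished — the join is lossy.
Dependency preservation: BF → E; B → CF are not contained in any single fragment, but the restricted closure of each left-hand side across the fragments still reaches the right-hand side; the remaining FDs each lie inside some fragment. All dependencies are preserved.

lossy but dependency-preserving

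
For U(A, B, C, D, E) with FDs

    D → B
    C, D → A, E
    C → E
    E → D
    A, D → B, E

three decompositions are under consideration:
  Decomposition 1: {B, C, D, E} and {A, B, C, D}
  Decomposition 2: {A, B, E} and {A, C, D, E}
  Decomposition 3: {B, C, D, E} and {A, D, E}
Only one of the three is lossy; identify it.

Decomposition 3

Decomposition 1: common = {B, C, D}, closure = {A, B, C, D, E} → lossless.
Decomposition 2: common = {A, E}, closure = {A, B, D, E} → lossless.
Decomposition 3: common = {D, E}, closure = {B, D, E} → lossy.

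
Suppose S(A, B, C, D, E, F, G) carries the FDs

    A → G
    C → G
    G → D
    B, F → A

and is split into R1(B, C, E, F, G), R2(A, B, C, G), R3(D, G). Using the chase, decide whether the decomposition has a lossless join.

Chase test. Columns are A, B, C, D, E, F, G; row i has aⱼ where attribute j ∈ Ri, else bᵢⱼ.
Initial tableau (one row per fragment):
  row 1: b11 a2 a3 b14 a5 a6 a7
  row 2: a1 a2 a3 b24 b25 b26 a7
  row 3: b31 b32 b33 a4 b35 b36 a7
Rows 1 and 2 agree on G; apply G→D and equate their D entries.
Rows 1 and 3 agree on G; apply G→D and equate their D entries.
No row becomes fully distinguished — the join is lossy.

No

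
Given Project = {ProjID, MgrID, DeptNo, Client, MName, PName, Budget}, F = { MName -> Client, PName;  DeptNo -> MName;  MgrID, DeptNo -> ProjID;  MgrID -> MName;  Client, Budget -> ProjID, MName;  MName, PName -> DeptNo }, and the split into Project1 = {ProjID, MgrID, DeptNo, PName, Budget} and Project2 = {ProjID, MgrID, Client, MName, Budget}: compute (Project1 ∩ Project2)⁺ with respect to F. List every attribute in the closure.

ProjID, MgrID, DeptNo, Client, MName, PName, Budget

Project1 ∩ Project2 = {ProjID, MgrID, Budget}.
MgrID → MName applies, adding MName
MName → Client, PName applies, adding Client, PName
MName, PName → DeptNo applies, adding DeptNo
Closure: {ProjID, MgrID, DeptNo, Client, MName, PName, Budget}.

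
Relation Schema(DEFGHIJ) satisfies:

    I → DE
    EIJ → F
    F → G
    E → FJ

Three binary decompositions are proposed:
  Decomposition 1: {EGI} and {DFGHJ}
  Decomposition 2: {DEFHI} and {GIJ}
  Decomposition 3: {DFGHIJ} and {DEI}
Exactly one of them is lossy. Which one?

Decomposition 1

Decomposition 1: common = {G}, closure = {G} → lossy.
Decomposition 2: common = {I}, closure = {DEFGIJ} → lossless.
Decomposition 3: common = {DI}, closure = {DEFGIJ} → lossless.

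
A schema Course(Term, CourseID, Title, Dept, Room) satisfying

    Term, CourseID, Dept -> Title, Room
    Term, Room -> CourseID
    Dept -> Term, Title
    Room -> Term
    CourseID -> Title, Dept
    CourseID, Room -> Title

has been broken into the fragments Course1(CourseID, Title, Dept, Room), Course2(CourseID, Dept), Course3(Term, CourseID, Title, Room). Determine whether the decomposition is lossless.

Yes

Chase test. Columns are Term, CourseID, Title, Dept, Room; row i has aⱼ where attribute j ∈ Coursei, else bᵢⱼ.
Initial tableau (one row per fragment):
  row 1: b11 a2 a3 a4 a5
  row 2: b21 a2 b23 a4 b25
  row 3: a1 a2 a3 b34 a5
Rows 1 and 2 agree on Dept; apply Dept→Term, Title and equate their Term, Title entries.
Rows 1 and 3 agree on Room; apply Room→Term and equate their Term entries.
Rows 1 and 3 agree on CourseID; apply CourseID→Title, Dept and equate their Title, Dept entries.
Rows 1 and 2 agree on Term, CourseID, Dept; apply Term, CourseID, Dept→Title, Room and equate their Title, Room entries.
Row 1 is now all distinguished symbols — the join is lossless.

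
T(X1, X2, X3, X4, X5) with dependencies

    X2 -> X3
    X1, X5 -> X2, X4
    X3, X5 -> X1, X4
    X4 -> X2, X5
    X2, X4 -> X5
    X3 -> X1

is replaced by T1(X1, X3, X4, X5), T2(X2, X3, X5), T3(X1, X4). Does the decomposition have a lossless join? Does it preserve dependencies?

Lossless test (chase): Rows 1 and 2 agree on X3, X5; apply X3, X5→X1, X4 and equate their X1, X4 entries. Rows 1 and 2 agree on X4; apply X4→X2, X5 and equate their X2, X5 entries. Rows 1 and 3 agree on X4; apply X4→X2, X5 and equate their X2, X5 entries. Rows 1 and 3 agree on X2; apply X2→X3 and equate their X3 entries. Row 1 is now all distinguished symbols — the join is lossless.
Dependency preservation: X1, X5 → X2, X4; X4 → X2, X5; X2, X4 → X5 are not contained in any single fragment, but the restricted closure of each left-hand side across the fragments still reaches the right-hand side; the remaining FDs each lie inside some fragment. All dependencies are preserved.

lossless and dependency-preserving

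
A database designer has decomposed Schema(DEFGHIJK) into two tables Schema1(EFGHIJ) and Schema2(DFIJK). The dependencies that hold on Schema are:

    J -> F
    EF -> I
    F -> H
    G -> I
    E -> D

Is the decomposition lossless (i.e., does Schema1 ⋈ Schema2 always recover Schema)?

No

Common attributes: Schema1 ∩ Schema2 = {FIJ}.
Closure of {FIJ}: F → H applies, adding H. So (FIJ)⁺ = {FHIJ}.
The closure contains neither all of Schema1 = {EFGHIJ} nor all of Schema2 = {DFIJK}, so the common attributes are not a superkey of either fragment. The join is lossy.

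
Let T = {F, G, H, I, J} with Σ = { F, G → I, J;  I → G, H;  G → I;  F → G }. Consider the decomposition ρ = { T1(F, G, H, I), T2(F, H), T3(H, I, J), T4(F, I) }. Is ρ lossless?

Chase test. Columns are F, G, H, I, J; row i has aⱼ where attribute j ∈ Ti, else bᵢⱼ.
Initial tableau (one row per fragment):
  row 1: a1 a2 a3 a4 b15
  row 2: a1 b22 a3 b24 b25
  row 3: b31 b32 a3 a4 a5
  row 4: a1 b42 b43 a4 b45
Rows 1 and 3 agree on I; apply I→G, H and equate their G, H entries.
Rows 1 and 4 agree on I; apply I→G, H and equate their G, H entries.
Rows 1 and 2 agree on F; apply F→G and equate their G entries.
Rows 1 and 2 agree on F, G; apply F, G→I, J and equate their I, J entries.
Rows 1 and 4 agree on F, G; apply F, G→I, J and equate their I, J entries.
No row becomes fully distinguished — the join is lossy.

No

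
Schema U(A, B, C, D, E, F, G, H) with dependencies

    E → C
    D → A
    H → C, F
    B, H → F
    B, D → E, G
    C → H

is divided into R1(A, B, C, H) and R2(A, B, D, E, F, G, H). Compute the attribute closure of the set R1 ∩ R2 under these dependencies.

R1 ∩ R2 = {A, B, H}.
H → C, F applies, adding C, F
Closure: {A, B, C, F, H}.

A, B, C, F, H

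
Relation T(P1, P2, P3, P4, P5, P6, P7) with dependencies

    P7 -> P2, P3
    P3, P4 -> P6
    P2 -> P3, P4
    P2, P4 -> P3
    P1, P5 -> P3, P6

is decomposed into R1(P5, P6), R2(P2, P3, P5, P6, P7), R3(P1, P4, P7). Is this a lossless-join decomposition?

No

Chase test. Columns are P1, P2, P3, P4, P5, P6, P7; row i has aⱼ where attribute j ∈ Ri, else bᵢⱼ.
Initial tableau (one row per fragment):
  row 1: b11 b12 b13 b14 a5 a6 b17
  row 2: b21 a2 a3 b24 a5 a6 a7
  row 3: a1 b32 b33 a4 b35 b36 a7
Rows 2 and 3 agree on P7; apply P7→P2, P3 and equate their P2, P3 entries.
Rows 2 and 3 agree on P2; apply P2→P3, P4 and equate their P3, P4 entries.
Rows 2 and 3 agree on P3, P4; apply P3, P4→P6 and equate their P6 entries.
No row becomes fully distinguished — the join is lossy.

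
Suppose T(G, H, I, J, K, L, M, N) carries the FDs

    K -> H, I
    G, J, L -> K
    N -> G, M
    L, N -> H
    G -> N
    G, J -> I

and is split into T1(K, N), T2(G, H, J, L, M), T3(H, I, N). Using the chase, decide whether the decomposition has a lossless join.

Chase test. Columns are G, H, I, J, K, L, M, N; row i has aⱼ where attribute j ∈ Ti, else bᵢⱼ.
Initial tableau (one row per fragment):
  row 1: b11 b12 b13 b14 a5 b16 b17 a8
  row 2: a1 a2 b23 a4 b25 a6 a7 b28
  row 3: b31 a2 a3 b34 b35 b36 b37 a8
Rows 1 and 3 agree on N; apply N→G, M and equate their G, M entries.
No row becomes fully distinguished — the join is lossy.

No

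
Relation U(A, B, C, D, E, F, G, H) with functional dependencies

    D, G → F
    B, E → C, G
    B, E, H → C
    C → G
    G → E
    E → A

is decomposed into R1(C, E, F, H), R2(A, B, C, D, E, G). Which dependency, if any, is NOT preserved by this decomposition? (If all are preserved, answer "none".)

D, G → F

Check D, G → F: no single fragment contains all of {D, F, G}, and the restricted closure of {D, G} across the fragments never reaches {F}.
B, E → C, G is preserved.
B, E, H → C is preserved.
C → G is preserved.
G → E is preserved.
E → A is preserved.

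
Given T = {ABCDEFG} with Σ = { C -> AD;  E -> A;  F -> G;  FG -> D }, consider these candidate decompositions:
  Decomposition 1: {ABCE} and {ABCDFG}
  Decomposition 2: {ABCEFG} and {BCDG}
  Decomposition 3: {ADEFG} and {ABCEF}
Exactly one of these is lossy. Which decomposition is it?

Decomposition 1: common = {ABC}, closure = {ABCD} → lossy.
Decomposition 2: common = {BCG}, closure = {ABCDG} → lossless.
Decomposition 3: common = {AEF}, closure = {ADEFG} → lossless.

Decomposition 1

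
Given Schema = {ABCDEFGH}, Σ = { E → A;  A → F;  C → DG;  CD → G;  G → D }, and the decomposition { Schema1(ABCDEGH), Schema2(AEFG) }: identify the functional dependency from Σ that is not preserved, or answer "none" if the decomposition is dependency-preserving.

E → A lies within Schema1.
A → F lies within Schema2.
C → DG lies within Schema1.
CD → G lies within Schema1.
G → D lies within Schema1.
Every dependency is enforceable on the fragments, so the decomposition is dependency-preserving.

none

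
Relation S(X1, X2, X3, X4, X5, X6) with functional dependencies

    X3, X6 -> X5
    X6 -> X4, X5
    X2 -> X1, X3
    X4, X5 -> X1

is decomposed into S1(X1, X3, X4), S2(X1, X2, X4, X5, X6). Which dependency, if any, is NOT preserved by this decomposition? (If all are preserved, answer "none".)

Check X2 → X1, X3: no single fragment contains all of {X1, X2, X3}, and the restricted closure of {X2} across the fragments never reaches {X1, X3}.
X3, X6 → X5 is preserved.
X6 → X4, X5 is preserved.
X4, X5 → X1 is preserved.

X2 -> X1, X3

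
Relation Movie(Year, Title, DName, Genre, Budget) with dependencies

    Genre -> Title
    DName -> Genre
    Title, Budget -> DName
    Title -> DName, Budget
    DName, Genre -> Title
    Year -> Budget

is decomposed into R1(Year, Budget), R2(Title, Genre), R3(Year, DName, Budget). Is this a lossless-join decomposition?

No

Chase test. Columns are Year, Title, DName, Genre, Budget; row i has aⱼ where attribute j ∈ Ri, else bᵢⱼ.
Initial tableau (one row per fragment):
  row 1: a1 b12 b13 b14 a5
  row 2: b21 a2 b23 a4 b25
  row 3: a1 b32 a3 b34 a5
No row becomes fully distinguished — the join is lossy.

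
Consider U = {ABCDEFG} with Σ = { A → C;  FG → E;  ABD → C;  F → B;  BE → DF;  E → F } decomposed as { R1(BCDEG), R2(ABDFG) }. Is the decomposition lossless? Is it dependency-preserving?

Lossless test: (BDG)⁺ = {BDG}, which is a superkey of neither fragment — lossy.
Dependency preservation: the restricted closure of {A} across the fragments never reaches {C}, so A → C cannot be enforced without a join — not preserved.

lossy and not dependency-preserving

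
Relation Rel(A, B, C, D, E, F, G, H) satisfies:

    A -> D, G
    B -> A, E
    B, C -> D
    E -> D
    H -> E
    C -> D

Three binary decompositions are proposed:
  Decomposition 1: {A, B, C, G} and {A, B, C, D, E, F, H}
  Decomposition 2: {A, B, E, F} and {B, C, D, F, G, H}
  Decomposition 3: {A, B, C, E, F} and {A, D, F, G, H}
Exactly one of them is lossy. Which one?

Decomposition 3

Decomposition 1: common = {A, B, C}, closure = {A, B, C, D, E, G} → lossless.
Decomposition 2: common = {B, F}, closure = {A, B, D, E, F, G} → lossless.
Decomposition 3: common = {A, F}, closure = {A, D, F, G} → lossy.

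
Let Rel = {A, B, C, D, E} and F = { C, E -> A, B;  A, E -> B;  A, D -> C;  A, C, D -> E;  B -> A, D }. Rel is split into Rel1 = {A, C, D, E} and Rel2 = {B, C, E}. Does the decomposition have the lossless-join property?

Yes

Common attributes: Rel1 ∩ Rel2 = {C, E}.
Closure of {C, E}: C, E → A, B applies, adding A, B; B → A, D applies, adding D. So (C, E)⁺ = {A, B, C, D, E}.
This closure contains every attribute of Rel1, so Rel1 ∩ Rel2 → Rel1. The join is lossless.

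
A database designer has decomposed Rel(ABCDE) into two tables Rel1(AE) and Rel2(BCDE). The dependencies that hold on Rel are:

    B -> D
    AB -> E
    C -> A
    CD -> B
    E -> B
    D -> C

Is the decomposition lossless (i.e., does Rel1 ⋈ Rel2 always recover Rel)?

Common attributes: Rel1 ∩ Rel2 = {E}.
Closure of {E}: E → B applies, adding B; B → D applies, adding D; D → C applies, adding C; C → A applies, adding A. So (E)⁺ = {ABCDE}.
This closure contains every attribute of Rel1, so Rel1 ∩ Rel2 → Rel1. The join is lossless.

Yes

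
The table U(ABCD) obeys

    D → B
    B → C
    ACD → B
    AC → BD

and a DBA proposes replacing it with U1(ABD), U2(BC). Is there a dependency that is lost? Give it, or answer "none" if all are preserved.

AC → BD

Check AC → BD: no single fragment contains all of {ABCD}, and the restricted closure of {AC} across the fragments never reaches {BD}.
D → B is preserved.
B → C is preserved.
ACD → B is preserved.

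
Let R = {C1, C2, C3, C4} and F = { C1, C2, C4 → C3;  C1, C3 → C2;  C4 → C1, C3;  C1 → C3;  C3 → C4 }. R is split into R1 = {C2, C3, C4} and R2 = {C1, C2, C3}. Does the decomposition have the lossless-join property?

Yes

Common attributes: R1 ∩ R2 = {C2, C3}.
Closure of {C2, C3}: C3 → C4 applies, adding C4; C4 → C1, C3 applies, adding C1. So (C2, C3)⁺ = {C1, C2, C3, C4}.
This closure contains every attribute of R1, so R1 ∩ R2 → R1. The join is lossless.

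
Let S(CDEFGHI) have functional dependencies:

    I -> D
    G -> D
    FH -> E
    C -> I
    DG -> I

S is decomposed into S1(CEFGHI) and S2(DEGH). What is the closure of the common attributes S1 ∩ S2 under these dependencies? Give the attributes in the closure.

DEGHI

S1 ∩ S2 = {EGH}.
G → D applies, adding D
DG → I applies, adding I
Closure: {DEGHI}.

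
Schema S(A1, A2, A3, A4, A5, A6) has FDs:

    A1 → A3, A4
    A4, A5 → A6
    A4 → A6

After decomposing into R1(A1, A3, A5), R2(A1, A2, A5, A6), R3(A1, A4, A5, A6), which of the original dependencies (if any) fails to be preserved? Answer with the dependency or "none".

none

A1 → A3, A4: restricted closure across fragments reaches A3, A4.
A4, A5 → A6 lies within R3.
A4 → A6 lies within R3.
Every dependency is enforceable on the fragments, so the decomposition is dependency-preserving.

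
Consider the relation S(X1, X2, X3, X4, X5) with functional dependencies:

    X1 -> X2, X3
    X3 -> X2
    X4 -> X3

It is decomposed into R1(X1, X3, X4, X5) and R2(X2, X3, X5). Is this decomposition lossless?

Common attributes: R1 ∩ R2 = {X3, X5}.
Closure of {X3, X5}: X3 → X2 applies, adding X2. So (X3, X5)⁺ = {X2, X3, X5}.
This closure contains every attribute of R2, so R1 ∩ R2 → R2. The join is lossless.

Yes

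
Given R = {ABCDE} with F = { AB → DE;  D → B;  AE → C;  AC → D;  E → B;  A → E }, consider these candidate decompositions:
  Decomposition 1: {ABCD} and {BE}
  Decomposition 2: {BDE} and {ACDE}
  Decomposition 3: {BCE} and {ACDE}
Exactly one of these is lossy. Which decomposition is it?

Decomposition 1: common = {B}, closure = {B} → lossy.
Decomposition 2: common = {DE}, closure = {BDE} → lossless.
Decomposition 3: common = {CE}, closure = {BCE} → lossless.

Decomposition 1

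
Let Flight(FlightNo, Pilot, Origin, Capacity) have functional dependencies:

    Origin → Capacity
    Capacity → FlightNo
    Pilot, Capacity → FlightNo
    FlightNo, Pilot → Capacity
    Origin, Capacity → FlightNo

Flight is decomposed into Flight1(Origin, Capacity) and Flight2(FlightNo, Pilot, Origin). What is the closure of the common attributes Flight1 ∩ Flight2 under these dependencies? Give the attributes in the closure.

FlightNo, Origin, Capacity

Flight1 ∩ Flight2 = {Origin}.
Origin → Capacity applies, adding Capacity
Capacity → FlightNo applies, adding FlightNo
Closure: {FlightNo, Origin, Capacity}.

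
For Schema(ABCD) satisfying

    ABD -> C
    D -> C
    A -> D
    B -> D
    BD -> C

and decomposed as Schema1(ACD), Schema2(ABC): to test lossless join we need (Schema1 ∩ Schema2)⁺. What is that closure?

Schema1 ∩ Schema2 = {AC}.
A → D applies, adding D
Closure: {ACD}.

ACD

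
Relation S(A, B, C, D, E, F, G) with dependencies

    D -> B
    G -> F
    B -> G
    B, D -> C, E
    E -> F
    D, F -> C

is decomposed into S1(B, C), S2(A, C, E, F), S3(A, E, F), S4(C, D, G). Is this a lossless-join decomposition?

Chase test. Columns are A, B, C, D, E, F, G; row i has aⱼ where attribute j ∈ Si, else bᵢⱼ.
Initial tableau (one row per fragment):
  row 1: b11 a2 a3 b14 b15 b16 b17
  row 2: a1 b22 a3 b24 a5 a6 b27
  row 3: a1 b32 b33 b34 a5 a6 b37
  row 4: b41 b42 a3 a4 b45 b46 a7
No row becomes fully distinguished — the join is lossy.

No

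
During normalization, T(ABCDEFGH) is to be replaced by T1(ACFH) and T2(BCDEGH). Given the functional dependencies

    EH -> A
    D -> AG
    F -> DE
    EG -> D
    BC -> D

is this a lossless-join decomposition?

No

Common attributes: T1 ∩ T2 = {CH}.
No dependency enlarges {CH}, so (CH)⁺ = {CH}.
The closure contains neither all of T1 = {ACFH} nor all of T2 = {BCDEGH}, so the common attributes are not a superkey of either fragment. The join is lossy.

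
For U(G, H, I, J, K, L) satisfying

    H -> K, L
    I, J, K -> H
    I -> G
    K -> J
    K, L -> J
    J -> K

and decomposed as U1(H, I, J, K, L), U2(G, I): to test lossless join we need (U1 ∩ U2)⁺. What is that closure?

U1 ∩ U2 = {I}.
I → G applies, adding G
Closure: {G, I}.

G, I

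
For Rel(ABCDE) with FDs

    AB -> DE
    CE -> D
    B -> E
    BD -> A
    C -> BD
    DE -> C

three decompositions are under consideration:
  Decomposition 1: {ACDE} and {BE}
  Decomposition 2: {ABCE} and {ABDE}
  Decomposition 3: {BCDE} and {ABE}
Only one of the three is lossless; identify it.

Decomposition 1: common = {E}, closure = {E} → lossy.
Decomposition 2: common = {ABE}, closure = {ABCDE} → lossless.
Decomposition 3: common = {BE}, closure = {BE} → lossy.

Decomposition 2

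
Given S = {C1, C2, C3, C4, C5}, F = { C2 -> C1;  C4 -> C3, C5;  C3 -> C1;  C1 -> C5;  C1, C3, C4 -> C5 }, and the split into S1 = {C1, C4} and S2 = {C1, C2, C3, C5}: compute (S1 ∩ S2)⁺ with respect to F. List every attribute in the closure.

C1, C5

S1 ∩ S2 = {C1}.
C1 → C5 applies, adding C5
Closure: {C1, C5}.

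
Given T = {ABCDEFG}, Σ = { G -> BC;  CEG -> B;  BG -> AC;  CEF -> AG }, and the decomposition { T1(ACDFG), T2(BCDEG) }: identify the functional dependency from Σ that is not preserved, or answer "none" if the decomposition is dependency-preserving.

Check CEF → AG: no single fragment contains all of {ACEFG}, and the restricted closure of {CEF} across the fragments never reaches {AG}.
G → BC is preserved.
CEG → B is preserved.
BG → AC is preserved.

CEF -> AG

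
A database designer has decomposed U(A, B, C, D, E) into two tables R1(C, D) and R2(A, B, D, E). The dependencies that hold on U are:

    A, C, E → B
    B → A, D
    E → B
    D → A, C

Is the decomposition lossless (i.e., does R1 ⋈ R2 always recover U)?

Yes

Common attributes: R1 ∩ R2 = {D}.
Closure of {D}: D → A, C applies, adding A, C. So (D)⁺ = {A, C, D}.
This closure contains every attribute of R1, so R1 ∩ R2 → R1. The join is lossless.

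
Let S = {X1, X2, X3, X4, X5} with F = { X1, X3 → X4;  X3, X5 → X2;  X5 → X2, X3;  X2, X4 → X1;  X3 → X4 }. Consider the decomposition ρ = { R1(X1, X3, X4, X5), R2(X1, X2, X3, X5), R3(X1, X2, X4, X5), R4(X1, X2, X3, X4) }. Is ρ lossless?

Chase test. Columns are X1, X2, X3, X4, X5; row i has aⱼ where attribute j ∈ Ri, else bᵢⱼ.
Initial tableau (one row per fragment):
  row 1: a1 b12 a3 a4 a5
  row 2: a1 a2 a3 b24 a5
  row 3: a1 a2 b33 a4 a5
  row 4: a1 a2 a3 a4 b45
Rows 1 and 2 agree on X1, X3; apply X1, X3→X4 and equate their X4 entries.
Rows 1 and 2 agree on X3, X5; apply X3, X5→X2 and equate their X2 entries.
Rows 1 and 3 agree on X5; apply X5→X2, X3 and equate their X2, X3 entries.
Row 1 is now all distinguished symbols — the join is lossless.

Yes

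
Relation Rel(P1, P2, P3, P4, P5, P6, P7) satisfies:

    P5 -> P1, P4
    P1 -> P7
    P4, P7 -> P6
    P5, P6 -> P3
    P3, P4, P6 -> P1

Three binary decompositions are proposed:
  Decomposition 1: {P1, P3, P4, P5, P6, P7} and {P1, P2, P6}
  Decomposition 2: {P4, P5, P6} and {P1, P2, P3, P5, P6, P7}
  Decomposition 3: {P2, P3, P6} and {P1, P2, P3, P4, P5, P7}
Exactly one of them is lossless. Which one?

Decomposition 1: common = {P1, P6}, closure = {P1, P6, P7} → lossy.
Decomposition 2: common = {P5, P6}, closure = {P1, P3, P4, P5, P6, P7} → lossless.
Decomposition 3: common = {P2, P3}, closure = {P2, P3} → lossy.

Decomposition 2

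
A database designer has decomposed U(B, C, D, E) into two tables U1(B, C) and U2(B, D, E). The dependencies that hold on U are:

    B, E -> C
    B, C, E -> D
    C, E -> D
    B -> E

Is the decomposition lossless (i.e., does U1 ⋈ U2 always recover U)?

Common attributes: U1 ∩ U2 = {B}.
Closure of {B}: B → E applies, adding E; B, E → C applies, adding C; B, C, E → D applies, adding D. So (B)⁺ = {B, C, D, E}.
This closure contains every attribute of U1, so U1 ∩ U2 → U1. The join is lossless.

Yes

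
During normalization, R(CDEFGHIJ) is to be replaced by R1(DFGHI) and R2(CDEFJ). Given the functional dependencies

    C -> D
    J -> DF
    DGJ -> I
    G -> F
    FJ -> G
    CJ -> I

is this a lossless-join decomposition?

Common attributes: R1 ∩ R2 = {DF}.
No dependency enlarges {DF}, so (DF)⁺ = {DF}.
The closure contains neither all of R1 = {DFGHI} nor all of R2 = {CDEFJ}, so the common attributes are not a superkey of either fragment. The join is lossy.

No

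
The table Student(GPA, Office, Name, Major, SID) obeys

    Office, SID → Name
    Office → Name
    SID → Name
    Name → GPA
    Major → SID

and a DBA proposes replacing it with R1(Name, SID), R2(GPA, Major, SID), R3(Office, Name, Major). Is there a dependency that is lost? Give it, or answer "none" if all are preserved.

Check Name → GPA: no single fragment contains all of {GPA, Name}, and the restricted closure of {Name} across the fragments never reaches {GPA}.
Office, SID → Name is preserved.
Office → Name is preserved.
SID → Name is preserved.
Major → SID is preserved.

Name → GPA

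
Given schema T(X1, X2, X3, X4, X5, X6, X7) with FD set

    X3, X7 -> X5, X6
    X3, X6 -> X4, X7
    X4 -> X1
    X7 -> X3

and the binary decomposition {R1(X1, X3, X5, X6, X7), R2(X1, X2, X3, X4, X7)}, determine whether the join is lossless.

Common attributes: R1 ∩ R2 = {X1, X3, X7}.
Closure of {X1, X3, X7}: X3, X7 → X5, X6 applies, adding X5, X6; X3, X6 → X4, X7 applies, adding X4. So (X1, X3, X7)⁺ = {X1, X3, X4, X5, X6, X7}.
This closure contains every attribute of R1, so R1 ∩ R2 → R1. The join is lossless.

Yes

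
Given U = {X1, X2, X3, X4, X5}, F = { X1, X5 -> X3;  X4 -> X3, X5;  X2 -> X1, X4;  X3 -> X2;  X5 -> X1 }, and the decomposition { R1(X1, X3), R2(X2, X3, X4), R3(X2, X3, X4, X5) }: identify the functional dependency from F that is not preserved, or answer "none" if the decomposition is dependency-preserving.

none

X1, X5 → X3: restricted closure across fragments reaches X3.
X4 → X3, X5 lies within R3.
X2 → X1, X4: restricted closure across fragments reaches X1, X4.
X3 → X2 lies within R2.
X5 → X1: restricted closure across fragments reaches X1.
Every dependency is enforceable on the fragments, so the decomposition is dependency-preserving.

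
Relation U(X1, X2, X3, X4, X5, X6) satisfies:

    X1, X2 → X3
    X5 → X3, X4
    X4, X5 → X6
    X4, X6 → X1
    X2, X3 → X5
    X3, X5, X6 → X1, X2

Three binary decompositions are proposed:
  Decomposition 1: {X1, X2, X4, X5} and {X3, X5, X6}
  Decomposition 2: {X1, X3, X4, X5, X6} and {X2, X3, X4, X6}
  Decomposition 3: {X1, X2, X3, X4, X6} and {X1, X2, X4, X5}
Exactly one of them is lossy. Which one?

Decomposition 1: common = {X5}, closure = {X1, X2, X3, X4, X5, X6} → lossless.
Decomposition 2: common = {X3, X4, X6}, closure = {X1, X3, X4, X6} → lossy.
Decomposition 3: common = {X1, X2, X4}, closure = {X1, X2, X3, X4, X5, X6} → lossless.

Decomposition 2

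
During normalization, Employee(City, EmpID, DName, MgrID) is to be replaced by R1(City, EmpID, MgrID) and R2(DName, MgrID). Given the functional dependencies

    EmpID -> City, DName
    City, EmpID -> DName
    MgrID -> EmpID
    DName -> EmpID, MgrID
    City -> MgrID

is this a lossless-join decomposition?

Yes

Common attributes: R1 ∩ R2 = {MgrID}.
Closure of {MgrID}: MgrID → EmpID applies, adding EmpID; EmpID → City, DName applies, adding City, DName. So (MgrID)⁺ = {City, EmpID, DName, MgrID}.
This closure contains every attribute of R1, so R1 ∩ R2 → R1. The join is lossless.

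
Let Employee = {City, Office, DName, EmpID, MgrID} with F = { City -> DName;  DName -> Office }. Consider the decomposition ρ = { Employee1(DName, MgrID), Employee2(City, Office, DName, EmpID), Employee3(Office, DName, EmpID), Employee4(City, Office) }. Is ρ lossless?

Chase test. Columns are City, Office, DName, EmpID, MgrID; row i has aⱼ where attribute j ∈ Employeei, else bᵢⱼ.
Initial tableau (one row per fragment):
  row 1: b11 b12 a3 b14 a5
  row 2: a1 a2 a3 a4 b25
  row 3: b31 a2 a3 a4 b35
  row 4: a1 a2 b43 b44 b45
Rows 2 and 4 agree on City; apply City→DName and equate their DName entries.
Rows 1 and 2 agree on DName; apply DName→Office and equate their Office entries.
No row becomes fully distinguished — the join is lossy.

No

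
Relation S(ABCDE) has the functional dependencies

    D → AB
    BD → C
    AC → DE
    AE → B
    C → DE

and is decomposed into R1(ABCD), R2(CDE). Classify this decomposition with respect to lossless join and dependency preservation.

Lossless test: (CD)⁺ = {ABCDE}, which contains all of one fragment — lossless.
Dependency preservation: the restricted closure of {AE} across the fragments never reaches {B}, so AE → B cannot be enforced without a join — not preserved.

lossless but not dependency-preserving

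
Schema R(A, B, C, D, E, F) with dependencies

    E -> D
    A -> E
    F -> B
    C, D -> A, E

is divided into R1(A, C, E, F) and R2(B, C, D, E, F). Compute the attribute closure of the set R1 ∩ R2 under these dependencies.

A, B, C, D, E, F

R1 ∩ R2 = {C, E, F}.
E → D applies, adding D
F → B applies, adding B
C, D → A, E applies, adding A
Closure: {A, B, C, D, E, F}.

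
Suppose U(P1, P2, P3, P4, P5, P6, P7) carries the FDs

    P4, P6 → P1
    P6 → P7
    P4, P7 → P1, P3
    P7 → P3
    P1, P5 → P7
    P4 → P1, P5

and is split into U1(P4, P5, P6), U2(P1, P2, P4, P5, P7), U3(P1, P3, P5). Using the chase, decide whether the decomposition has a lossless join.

Chase test. Columns are P1, P2, P3, P4, P5, P6, P7; row i has aⱼ where attribute j ∈ Ui, else bᵢⱼ.
Initial tableau (one row per fragment):
  row 1: b11 b12 b13 a4 a5 a6 b17
  row 2: a1 a2 b23 a4 a5 b26 a7
  row 3: a1 b32 a3 b34 a5 b36 b37
Rows 2 and 3 agree on P1, P5; apply P1, P5→P7 and equate their P7 entries.
Rows 1 and 2 agree on P4; apply P4→P1, P5 and equate their P1, P5 entries.
Rows 2 and 3 agree on P7; apply P7→P3 and equate their P3 entries.
Rows 1 and 2 agree on P1, P5; apply P1, P5→P7 and equate their P7 entries.
Rows 1 and 2 agree on P4, P7; apply P4, P7→P1, P3 and equate their P1, P3 entries.
No row becomes fully distinguished — the join is lossy.

No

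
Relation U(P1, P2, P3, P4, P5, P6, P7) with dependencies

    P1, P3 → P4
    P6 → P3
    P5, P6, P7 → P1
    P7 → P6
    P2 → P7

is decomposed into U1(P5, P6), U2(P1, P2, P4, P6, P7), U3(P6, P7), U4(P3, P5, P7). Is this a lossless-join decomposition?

Chase test. Columns are P1, P2, P3, P4, P5, P6, P7; row i has aⱼ where attribute j ∈ Ui, else bᵢⱼ.
Initial tableau (one row per fragment):
  row 1: b11 b12 b13 b14 a5 a6 b17
  row 2: a1 a2 b23 a4 b25 a6 a7
  row 3: b31 b32 b33 b34 b35 a6 a7
  row 4: b41 b42 a3 b44 a5 b46 a7
Rows 1 and 2 agree on P6; apply P6→P3 and equate their P3 entries.
Rows 1 and 3 agree on P6; apply P6→P3 and equate their P3 entries.
Rows 2 and 4 agree on P7; apply P7→P6 and equate their P6 entries.
Rows 1 and 4 agree on P6; apply P6→P3 and equate their P3 entries.
No row becomes fully distinguished — the join is lossy.

No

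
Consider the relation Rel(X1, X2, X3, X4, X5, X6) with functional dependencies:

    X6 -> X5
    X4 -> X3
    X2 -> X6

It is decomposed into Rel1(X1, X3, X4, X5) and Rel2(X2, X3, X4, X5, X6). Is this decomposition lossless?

Common attributes: Rel1 ∩ Rel2 = {X3, X4, X5}.
No dependency enlarges {X3, X4, X5}, so (X3, X4, X5)⁺ = {X3, X4, X5}.
The closure contains neither all of Rel1 = {X1, X3, X4, X5} nor all of Rel2 = {X2, X3, X4, X5, X6}, so the common attributes are not a superkey of either fragment. The join is lossy.

No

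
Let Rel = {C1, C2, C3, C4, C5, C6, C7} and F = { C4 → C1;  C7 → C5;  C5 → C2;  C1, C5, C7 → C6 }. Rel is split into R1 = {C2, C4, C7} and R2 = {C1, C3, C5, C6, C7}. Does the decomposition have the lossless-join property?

Common attributes: R1 ∩ R2 = {C7}.
Closure of {C7}: C7 → C5 applies, adding C5; C5 → C2 applies, adding C2. So (C7)⁺ = {C2, C5, C7}.
The closure contains neither all of R1 = {C2, C4, C7} nor all of R2 = {C1, C3, C5, C6, C7}, so the common attributes are not a superkey of either fragment. The join is lossy.

No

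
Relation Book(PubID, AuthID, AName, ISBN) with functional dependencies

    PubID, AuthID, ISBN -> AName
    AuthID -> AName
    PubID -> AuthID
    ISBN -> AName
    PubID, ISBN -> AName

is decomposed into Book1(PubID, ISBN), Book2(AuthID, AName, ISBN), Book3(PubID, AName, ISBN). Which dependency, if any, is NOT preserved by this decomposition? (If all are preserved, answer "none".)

PubID -> AuthID

Check PubID → AuthID: no single fragment contains all of {PubID, AuthID}, and the restricted closure of {PubID} across the fragments never reaches {AuthID}.
PubID, AuthID, ISBN → AName is preserved.
AuthID → AName is preserved.
ISBN → AName is preserved.
PubID, ISBN → AName is preserved.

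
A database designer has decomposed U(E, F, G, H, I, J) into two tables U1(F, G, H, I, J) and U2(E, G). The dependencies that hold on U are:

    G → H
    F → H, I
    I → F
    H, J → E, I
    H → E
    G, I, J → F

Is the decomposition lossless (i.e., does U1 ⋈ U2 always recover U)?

Common attributes: U1 ∩ U2 = {G}.
Closure of {G}: G → H applies, adding H; H → E applies, adding E. So (G)⁺ = {E, G, H}.
This closure contains every attribute of U2, so U1 ∩ U2 → U2. The join is lossless.

Yes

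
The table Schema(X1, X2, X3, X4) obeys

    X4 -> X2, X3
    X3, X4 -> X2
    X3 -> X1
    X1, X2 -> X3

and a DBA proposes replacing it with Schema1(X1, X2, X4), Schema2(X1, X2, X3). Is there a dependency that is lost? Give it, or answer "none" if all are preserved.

X4 → X2, X3: restricted closure across fragments reaches X2, X3.
X3, X4 → X2: restricted closure across fragments reaches X2.
X3 → X1 lies within Schema2.
X1, X2 → X3 lies within Schema2.
Every dependency is enforceable on the fragments, so the decomposition is dependency-preserving.

none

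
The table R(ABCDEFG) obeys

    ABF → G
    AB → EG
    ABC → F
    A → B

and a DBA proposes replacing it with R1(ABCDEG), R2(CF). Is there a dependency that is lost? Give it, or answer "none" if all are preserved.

Check ABC → F: no single fragment contains all of {ABCF}, and the restricted closure of {ABC} across the fragments never reaches {F}.
ABF → G is preserved.
AB → EG is preserved.
A → B is preserved.

ABC → F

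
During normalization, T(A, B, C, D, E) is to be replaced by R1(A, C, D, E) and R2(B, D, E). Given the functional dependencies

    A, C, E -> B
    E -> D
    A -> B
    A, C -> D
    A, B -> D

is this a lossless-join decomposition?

No

Common attributes: R1 ∩ R2 = {D, E}.
No dependency enlarges {D, E}, so (D, E)⁺ = {D, E}.
The closure contains neither all of R1 = {A, C, D, E} nor all of R2 = {B, D, E}, so the common attributes are not a superkey of either fragment. The join is lossy.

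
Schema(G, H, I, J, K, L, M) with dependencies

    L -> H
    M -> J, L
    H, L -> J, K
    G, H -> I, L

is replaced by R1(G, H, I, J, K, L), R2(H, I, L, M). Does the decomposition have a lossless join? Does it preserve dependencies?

lossy but dependency-preserving

Lossless test: (H, I, L)⁺ = {H, I, J, K, L}, which is a superkey of neither fragment — lossy.
Dependency preservation: M → J, L is not contained in any single fragment, but the restricted closure of its left-hand side across the fragments still reaches the right-hand side; the remaining FDs each lie inside some fragment. All dependencies are preserved.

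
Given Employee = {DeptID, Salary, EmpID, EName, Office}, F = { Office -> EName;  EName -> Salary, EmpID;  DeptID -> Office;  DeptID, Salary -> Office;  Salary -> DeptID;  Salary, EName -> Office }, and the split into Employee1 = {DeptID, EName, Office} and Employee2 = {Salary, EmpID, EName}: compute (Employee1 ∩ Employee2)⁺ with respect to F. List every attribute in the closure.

Employee1 ∩ Employee2 = {EName}.
EName → Salary, EmpID applies, adding Salary, EmpID
Salary → DeptID applies, adding DeptID
Salary, EName → Office applies, adding Office
Closure: {DeptID, Salary, EmpID, EName, Office}.

DeptID, Salary, EmpID, EName, Office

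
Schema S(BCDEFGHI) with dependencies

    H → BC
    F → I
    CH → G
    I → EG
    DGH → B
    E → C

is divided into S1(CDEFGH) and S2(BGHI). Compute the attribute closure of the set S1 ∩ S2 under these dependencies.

BCGH

S1 ∩ S2 = {GH}.
H → BC applies, adding BC
Closure: {BCGH}.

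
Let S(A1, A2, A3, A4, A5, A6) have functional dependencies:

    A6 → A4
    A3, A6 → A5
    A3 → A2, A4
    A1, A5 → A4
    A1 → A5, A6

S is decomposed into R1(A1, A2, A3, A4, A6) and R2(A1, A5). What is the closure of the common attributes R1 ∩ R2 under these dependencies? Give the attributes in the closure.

R1 ∩ R2 = {A1}.
A1 → A5, A6 applies, adding A5, A6
A6 → A4 applies, adding A4
Closure: {A1, A4, A5, A6}.

A1, A4, A5, A6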